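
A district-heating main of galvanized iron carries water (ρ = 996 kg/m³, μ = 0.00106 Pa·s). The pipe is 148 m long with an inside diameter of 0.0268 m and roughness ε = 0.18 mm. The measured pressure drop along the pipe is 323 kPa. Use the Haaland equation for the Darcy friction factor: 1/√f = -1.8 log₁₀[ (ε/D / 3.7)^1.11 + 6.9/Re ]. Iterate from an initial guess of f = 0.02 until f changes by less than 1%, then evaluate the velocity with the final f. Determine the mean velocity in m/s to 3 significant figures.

V ≈ 1.84 m/s

Rearranging Darcy-Weisbach: V = √(2·ΔP·D/(f·L·ρ)). With ε/D = 0.00018/0.0268 = 0.00672, iterate starting from f = 0.02:
  f = 0.02 → V = √(2·3.23e+05·0.0268/(0.02·148·996)) = 2.423 m/s; Re = ρVD/μ = 6.102e+04; f → 0.03449
  f = 0.03449 → V = 1.845 m/s; Re = 4.647e+04; f → 0.03483
Converged (Δf/f < 1%). With the final f = 0.03483: V = √(2·3.23e+05·0.0268/(0.03483·148·996)) = 1.836 m/s.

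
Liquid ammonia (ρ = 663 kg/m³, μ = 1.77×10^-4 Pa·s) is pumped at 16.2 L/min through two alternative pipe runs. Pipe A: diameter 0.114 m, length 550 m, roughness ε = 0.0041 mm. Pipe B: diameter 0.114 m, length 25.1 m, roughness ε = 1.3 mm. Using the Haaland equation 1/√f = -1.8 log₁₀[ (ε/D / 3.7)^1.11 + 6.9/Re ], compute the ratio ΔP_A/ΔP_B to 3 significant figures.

Pipe A: V = Q/A = 0.00027/0.01021 = 0.02645 m/s; Re = 1.13e+04; ε/D = 3.6e-05; Haaland → f = 0.02991; ΔP_A = f(L/D)(ρV²/2) = 33.48 Pa.
Pipe B: V = Q/A = 0.00027/0.01021 = 0.02645 m/s; Re = 1.13e+04; ε/D = 0.0114; Haaland → f = 0.04397; ΔP_B = f(L/D)(ρV²/2) = 2.246 Pa.
ΔP_A/ΔP_B = 33.48/2.246 = 14.9.

ΔP_A/ΔP_B ≈ 14.9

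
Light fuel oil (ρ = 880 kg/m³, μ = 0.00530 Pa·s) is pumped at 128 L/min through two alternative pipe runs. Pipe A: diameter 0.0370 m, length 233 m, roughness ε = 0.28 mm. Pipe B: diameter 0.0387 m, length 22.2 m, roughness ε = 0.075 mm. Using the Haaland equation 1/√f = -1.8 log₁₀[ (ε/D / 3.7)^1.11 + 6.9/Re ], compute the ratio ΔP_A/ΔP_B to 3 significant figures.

Pipe A: V = Q/A = 0.002133/0.001075 = 1.984 m/s; Re = 1.219e+04; ε/D = 0.00757; Haaland → f = 0.03949; ΔP_A = f(L/D)(ρV²/2) = 4.308e+05 Pa.
Pipe B: V = Q/A = 0.002133/0.001176 = 1.814 m/s; Re = 1.165e+04; ε/D = 0.00194; Haaland → f = 0.03241; ΔP_B = f(L/D)(ρV²/2) = 2.691e+04 Pa.
ΔP_A/ΔP_B = 4.308e+05/2.691e+04 = 16.0.

ΔP_A/ΔP_B ≈ 16.0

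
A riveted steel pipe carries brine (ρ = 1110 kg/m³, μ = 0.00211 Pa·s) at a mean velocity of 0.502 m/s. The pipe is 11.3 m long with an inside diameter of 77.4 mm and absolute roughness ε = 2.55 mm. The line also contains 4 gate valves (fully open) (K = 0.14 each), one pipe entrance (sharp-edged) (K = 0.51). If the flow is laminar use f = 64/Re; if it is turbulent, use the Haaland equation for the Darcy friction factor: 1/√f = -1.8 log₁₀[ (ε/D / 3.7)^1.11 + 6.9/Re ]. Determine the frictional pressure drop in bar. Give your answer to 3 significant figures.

ΔP ≈ 0.0140 bar

Reynolds number Re = ρVD/μ = 1110 · 0.502 · 0.0774 / 0.00211 = 2.044e+04.
Re > 4000 → turbulent. Relative roughness ε/D = 0.00255/0.0774 = 0.0329. Haaland: 1/√f = -1.8 log₁₀[(0.0329/3.7)^1.11 + 6.9/2.044e+04] = -1.8 log₁₀[0.0053 + 0.000338] = 4.048, so f = 0.06101.
Total minor-loss coefficient ΣK = 4·0.14 + 1·0.51 = 1.07.
ΔP = [f·L/D + ΣK]·(ρV²/2) = [0.06101·11.3/0.0774 + 1.07]·(1110·0.502²/2) = [8.908 + 1.07]·139.9 = 1396 Pa.
ΔP = 1396 Pa = 0.0140 bar.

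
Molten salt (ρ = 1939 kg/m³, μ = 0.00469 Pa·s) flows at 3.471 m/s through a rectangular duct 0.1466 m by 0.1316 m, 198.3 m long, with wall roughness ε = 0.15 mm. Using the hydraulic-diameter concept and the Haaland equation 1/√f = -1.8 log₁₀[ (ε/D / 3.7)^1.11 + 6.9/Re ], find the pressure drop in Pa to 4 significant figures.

ΔP ≈ 354700 Pa

Hydraulic diameter D_h = 4A/P = 4·(0.1466·0.1316)/(2·(0.1466+0.1316)) = 0.07717/0.5564 = 0.1387 m.
Re = ρVD_h/μ = 1939·3.471·0.1387/0.00469 = 1.99e+05.
ε/D_h = 0.00015/0.1387 = 0.00108; Haaland gives 1/√f = -1.8 log₁₀[0.000119+3.47e-05] = 6.862, so f = 0.02124.
ΔP = f(L/D_h)(ρV²/2) = 0.02124·198.3/0.1387·1.168e+04 = 3.547e+05 Pa.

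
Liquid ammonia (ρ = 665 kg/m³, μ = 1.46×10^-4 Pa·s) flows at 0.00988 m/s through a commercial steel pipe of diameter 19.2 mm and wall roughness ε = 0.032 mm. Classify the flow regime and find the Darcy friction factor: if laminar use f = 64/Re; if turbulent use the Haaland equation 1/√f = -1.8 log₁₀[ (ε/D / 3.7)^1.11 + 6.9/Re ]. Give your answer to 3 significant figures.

Re = ρVD/μ = 665·0.00988·0.0192/0.000146 = 864.
Re < 2300 → laminar, so f = 64/Re = 0.07407 (roughness is irrelevant in laminar flow).

f ≈ 0.0741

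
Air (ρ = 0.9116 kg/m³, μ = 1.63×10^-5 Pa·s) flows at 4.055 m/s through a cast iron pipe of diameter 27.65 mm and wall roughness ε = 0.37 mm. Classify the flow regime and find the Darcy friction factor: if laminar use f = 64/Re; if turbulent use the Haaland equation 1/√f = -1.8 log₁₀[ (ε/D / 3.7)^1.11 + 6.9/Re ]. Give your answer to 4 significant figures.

Re = ρVD/μ = 0.9116·4.055·0.02765/1.63e-05 = 6271.
Re > 4000 → turbulent. ε/D = 0.00037/0.02765 = 0.0134; Haaland: 1/√f = -1.8 log₁₀[0.00195 + 0.0011] = 4.529, so f = 0.04876.

f ≈ 0.04876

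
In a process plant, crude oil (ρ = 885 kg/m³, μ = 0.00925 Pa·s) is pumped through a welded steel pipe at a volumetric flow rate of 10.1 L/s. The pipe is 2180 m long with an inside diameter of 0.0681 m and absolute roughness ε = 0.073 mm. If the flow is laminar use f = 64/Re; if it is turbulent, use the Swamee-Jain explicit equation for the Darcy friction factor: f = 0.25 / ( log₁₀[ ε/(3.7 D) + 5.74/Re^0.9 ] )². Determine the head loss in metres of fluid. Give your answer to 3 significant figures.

Q = 10.1 L/s = 10.1/1000 = 0.0101 m³/s.
Cross-sectional area A = πD²/4 = π(0.0681)²/4 = 0.003642 m²; mean velocity V = Q/A = 0.0101/0.003642 = 2.773 m/s.
Reynolds number Re = ρVD/μ = 885 · 2.773 · 0.0681 / 0.00925 = 1.807e+04.
Re > 4000 → turbulent. Relative roughness ε/D = 7.3e-05/0.0681 = 0.00107. Swamee-Jain: f = 0.25/(log₁₀[0.00107/3.7 + 5.74/1.807e+04^0.9])² = 0.25/(log₁₀[0.00029 + 0.000847])² = 0.25/(-2.944)² = 0.02884.
Darcy-Weisbach: ΔP = f(L/D)(ρV²/2) = 0.02884·(2180/0.0681)·(885·2.773²/2) = 0.02884·3.201e+04·3402 = 3.141e+06 Pa.
Head loss h_f = ΔP/(ρg) = 3.141e+06/(885·9.81) = 362 m.

h_f ≈ 362 m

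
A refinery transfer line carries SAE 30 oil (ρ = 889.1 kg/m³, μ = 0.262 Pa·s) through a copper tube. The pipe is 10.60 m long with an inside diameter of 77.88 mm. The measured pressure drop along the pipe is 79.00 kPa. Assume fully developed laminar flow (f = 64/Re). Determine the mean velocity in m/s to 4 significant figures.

V ≈ 5.392 m/s

For laminar flow, f = 64/Re with Re = ρVD/μ, so Darcy-Weisbach reduces to ΔP = 32μLV/D². Solving for V: V = ΔP·D²/(32μL) = 7.9e+04·(0.07788)²/(32·0.262·10.6) = 5.392 m/s.
Check: Re = ρVD/μ = 889.1·5.392·0.07788/0.262 = 1425 < 2300, so the laminar assumption holds.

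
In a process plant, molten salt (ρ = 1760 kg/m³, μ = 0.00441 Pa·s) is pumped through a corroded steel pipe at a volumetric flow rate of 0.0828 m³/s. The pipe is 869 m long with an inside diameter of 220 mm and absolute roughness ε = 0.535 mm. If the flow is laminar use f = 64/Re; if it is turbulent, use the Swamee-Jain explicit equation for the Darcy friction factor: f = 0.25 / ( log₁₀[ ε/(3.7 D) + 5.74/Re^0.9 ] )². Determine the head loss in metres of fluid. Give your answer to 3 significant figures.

Cross-sectional area A = πD²/4 = π(0.22)²/4 = 0.03801 m²; mean velocity V = Q/A = 0.0828/0.03801 = 2.178 m/s.
Reynolds number Re = ρVD/μ = 1760 · 2.178 · 0.22 / 0.00441 = 1.912e+05.
Re > 4000 → turbulent. Relative roughness ε/D = 0.000535/0.22 = 0.00243. Swamee-Jain: f = 0.25/(log₁₀[0.00243/3.7 + 5.74/1.912e+05^0.9])² = 0.25/(log₁₀[0.000657 + 0.000101])² = 0.25/(-3.12)² = 0.02568.
Darcy-Weisbach: ΔP = f(L/D)(ρV²/2) = 0.02568·(869/0.22)·(1760·2.178²/2) = 0.02568·3950·4175 = 4.235e+05 Pa.
Head loss h_f = ΔP/(ρg) = 4.235e+05/(1760·9.81) = 24.5 m.

h_f ≈ 24.5 m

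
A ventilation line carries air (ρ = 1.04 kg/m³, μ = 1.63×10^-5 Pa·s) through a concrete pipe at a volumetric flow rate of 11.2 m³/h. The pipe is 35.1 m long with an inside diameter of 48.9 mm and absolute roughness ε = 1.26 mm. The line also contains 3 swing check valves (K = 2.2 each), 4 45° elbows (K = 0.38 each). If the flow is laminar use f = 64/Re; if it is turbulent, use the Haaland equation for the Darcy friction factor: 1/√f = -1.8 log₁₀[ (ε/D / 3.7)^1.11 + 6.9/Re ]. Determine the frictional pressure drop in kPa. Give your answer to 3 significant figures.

Q = 11.2 m³/h = 11.2/3600 = 0.003111 m³/s.
Cross-sectional area A = πD²/4 = π(0.0489)²/4 = 0.001878 m²; mean velocity V = Q/A = 0.003111/0.001878 = 1.657 m/s.
Reynolds number Re = ρVD/μ = 1.04 · 1.657 · 0.0489 / 1.63e-05 = 5168.
Re > 4000 → turbulent. Relative roughness ε/D = 0.00126/0.0489 = 0.0258. Haaland: 1/√f = -1.8 log₁₀[(0.0258/3.7)^1.11 + 6.9/5168] = -1.8 log₁₀[0.00403 + 0.00134] = 4.086, so f = 0.05988.
Total minor-loss coefficient ΣK = 3·2.2 + 4·0.38 = 8.12.
ΔP = [f·L/D + ΣK]·(ρV²/2) = [0.05988·35.1/0.0489 + 8.12]·(1.04·1.657²/2) = [42.98 + 8.12]·1.427 = 72.93 Pa.
ΔP = 72.93 Pa = 0.0729 kPa.

ΔP ≈ 0.0729 kPa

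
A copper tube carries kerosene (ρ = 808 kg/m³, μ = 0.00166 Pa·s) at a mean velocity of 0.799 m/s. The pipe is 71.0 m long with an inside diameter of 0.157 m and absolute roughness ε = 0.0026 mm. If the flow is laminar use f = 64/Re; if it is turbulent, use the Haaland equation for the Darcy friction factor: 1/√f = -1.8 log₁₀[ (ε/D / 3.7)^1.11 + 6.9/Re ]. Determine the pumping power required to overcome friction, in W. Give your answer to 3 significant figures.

P ≈ 35.8 W

Reynolds number Re = ρVD/μ = 808 · 0.799 · 0.157 / 0.00166 = 6.106e+04.
Re > 4000 → turbulent. Relative roughness ε/D = 2.6e-06/0.157 = 1.66e-05. Haaland: 1/√f = -1.8 log₁₀[(1.66e-05/3.7)^1.11 + 6.9/6.106e+04] = -1.8 log₁₀[1.15e-06 + 0.000113] = 7.096, so f = 0.01986.
Darcy-Weisbach: ΔP = f(L/D)(ρV²/2) = 0.01986·(71/0.157)·(808·0.799²/2) = 0.01986·452.2·257.9 = 2316 Pa.
Q = V·A = 0.799·0.01936 = 0.01547 m³/s.
Pumping power P = QΔP = 0.01547·2316 = 35.82 W = 35.8 W.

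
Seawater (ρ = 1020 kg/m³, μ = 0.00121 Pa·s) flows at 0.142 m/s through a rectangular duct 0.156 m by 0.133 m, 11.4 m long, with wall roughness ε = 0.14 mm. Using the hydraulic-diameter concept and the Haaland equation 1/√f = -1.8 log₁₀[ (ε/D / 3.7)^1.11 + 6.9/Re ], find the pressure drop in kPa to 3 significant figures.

Hydraulic diameter D_h = 4A/P = 4·(0.156·0.133)/(2·(0.156+0.133)) = 0.08299/0.578 = 0.1436 m.
Re = ρVD_h/μ = 1020·0.142·0.1436/0.00121 = 1.719e+04.
ε/D_h = 0.00014/0.1436 = 0.000975; Haaland gives 1/√f = -1.8 log₁₀[0.000106+0.000401] = 5.93, so f = 0.02844.
ΔP = f(L/D_h)(ρV²/2) = 0.02844·11.4/0.1436·10.28 = 23.22 Pa.
ΔP = 0.0232 kPa.

ΔP ≈ 0.0232 kPa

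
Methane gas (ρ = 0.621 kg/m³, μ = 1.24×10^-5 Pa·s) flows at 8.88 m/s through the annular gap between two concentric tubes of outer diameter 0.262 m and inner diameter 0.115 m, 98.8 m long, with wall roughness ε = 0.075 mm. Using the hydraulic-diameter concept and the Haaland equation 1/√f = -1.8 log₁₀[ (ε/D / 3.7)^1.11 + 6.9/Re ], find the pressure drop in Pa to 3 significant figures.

ΔP ≈ 351 Pa

Hydraulic diameter D_h = 4A/P = D_o - D_i = 0.262 - 0.115 = 0.147 m.
Re = ρVD_h/μ = 0.621·8.88·0.147/1.24e-05 = 6.537e+04.
ε/D_h = 7.5e-05/0.147 = 0.00051; Haaland gives 1/√f = -1.8 log₁₀[5.19e-05+0.000106] = 6.845, so f = 0.02134.
ΔP = f(L/D_h)(ρV²/2) = 0.02134·98.8/0.147·24.48 = 351.2 Pa.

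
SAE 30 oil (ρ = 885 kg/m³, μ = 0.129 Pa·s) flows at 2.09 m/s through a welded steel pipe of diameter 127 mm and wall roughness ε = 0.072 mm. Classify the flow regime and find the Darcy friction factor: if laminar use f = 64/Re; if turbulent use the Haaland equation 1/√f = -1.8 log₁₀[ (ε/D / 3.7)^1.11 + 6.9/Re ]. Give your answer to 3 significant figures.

Re = ρVD/μ = 885·2.09·0.127/0.129 = 1821.
Re < 2300 → laminar, so f = 64/Re = 0.03515 (roughness is irrelevant in laminar flow).

f ≈ 0.0351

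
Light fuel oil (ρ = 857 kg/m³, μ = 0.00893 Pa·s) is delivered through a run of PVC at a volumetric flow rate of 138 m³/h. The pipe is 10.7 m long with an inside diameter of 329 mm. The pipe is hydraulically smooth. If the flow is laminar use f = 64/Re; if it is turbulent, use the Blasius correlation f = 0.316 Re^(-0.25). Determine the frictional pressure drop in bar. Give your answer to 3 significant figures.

Q = 138 m³/h = 138/3600 = 0.03833 m³/s.
Cross-sectional area A = πD²/4 = π(0.329)²/4 = 0.08501 m²; mean velocity V = Q/A = 0.03833/0.08501 = 0.4509 m/s.
Reynolds number Re = ρVD/μ = 857 · 0.4509 · 0.329 / 0.00893 = 1.424e+04.
Re > 4000 → turbulent. Smooth-pipe (Blasius): f = 0.316 Re^(-0.25) = 0.316/(1.424e+04)^0.25 = 0.02893.
Darcy-Weisbach: ΔP = f(L/D)(ρV²/2) = 0.02893·(10.7/0.329)·(857·0.4509²/2) = 0.02893·32.52·87.12 = 81.97 Pa.
ΔP = 81.97 Pa = 8.20×10^-4 bar.

ΔP ≈ 8.20×10^-4 bar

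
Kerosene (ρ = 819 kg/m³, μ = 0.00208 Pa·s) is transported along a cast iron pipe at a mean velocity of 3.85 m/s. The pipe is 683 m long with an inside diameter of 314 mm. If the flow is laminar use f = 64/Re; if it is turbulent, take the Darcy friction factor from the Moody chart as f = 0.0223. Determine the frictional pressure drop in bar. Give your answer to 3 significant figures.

Reynolds number Re = ρVD/μ = 819 · 3.85 · 0.314 / 0.00208 = 4.76e+05.
Re > 4000 → turbulent; use the Moody-chart value f = 0.0223.
Darcy-Weisbach: ΔP = f(L/D)(ρV²/2) = 0.0223·(683/0.314)·(819·3.85²/2) = 0.0223·2175·6070 = 2.944e+05 Pa.
ΔP = 2.944e+05 Pa = 2.94 bar.

ΔP ≈ 2.94 bar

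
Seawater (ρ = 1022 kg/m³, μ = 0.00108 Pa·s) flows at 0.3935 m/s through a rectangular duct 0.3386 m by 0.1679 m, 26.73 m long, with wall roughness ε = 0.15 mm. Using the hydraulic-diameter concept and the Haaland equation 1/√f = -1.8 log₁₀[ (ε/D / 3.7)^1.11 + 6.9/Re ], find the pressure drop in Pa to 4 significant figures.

ΔP ≈ 199.6 Pa

Hydraulic diameter D_h = 4A/P = 4·(0.3386·0.1679)/(2·(0.3386+0.1679)) = 0.2274/1.013 = 0.2245 m.
Re = ρVD_h/μ = 1022·0.3935·0.2245/0.00108 = 8.359e+04.
ε/D_h = 0.00015/0.2245 = 0.000668; Haaland gives 1/√f = -1.8 log₁₀[7e-05+8.25e-05] = 6.87, so f = 0.02119.
ΔP = f(L/D_h)(ρV²/2) = 0.02119·26.73/0.2245·79.12 = 199.6 Pa.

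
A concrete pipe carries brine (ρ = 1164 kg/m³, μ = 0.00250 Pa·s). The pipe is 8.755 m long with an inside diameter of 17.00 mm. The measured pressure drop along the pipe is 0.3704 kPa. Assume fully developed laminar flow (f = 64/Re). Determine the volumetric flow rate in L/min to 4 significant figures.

Q ≈ 2.081 L/min

For laminar flow, f = 64/Re with Re = ρVD/μ, so Darcy-Weisbach reduces to ΔP = 32μLV/D². Solving for V: V = ΔP·D²/(32μL) = 370.4·(0.017)²/(32·0.0025·8.755) = 0.1528 m/s.
Check: Re = ρVD/μ = 1164·0.1528·0.017/0.0025 = 1210 < 2300, so the laminar assumption holds.
Q = V·A = 0.1528·(π/4·0.017²) = 3.469e-05 m³/s = 2.081 L/min.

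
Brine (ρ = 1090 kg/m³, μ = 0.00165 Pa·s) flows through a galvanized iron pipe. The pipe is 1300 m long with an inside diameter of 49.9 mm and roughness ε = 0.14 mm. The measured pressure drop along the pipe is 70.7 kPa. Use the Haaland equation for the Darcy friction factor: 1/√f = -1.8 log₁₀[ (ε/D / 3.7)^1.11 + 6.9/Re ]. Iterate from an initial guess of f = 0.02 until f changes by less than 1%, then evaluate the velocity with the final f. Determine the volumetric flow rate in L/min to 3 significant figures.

Q ≈ 45.5 L/min

Rearranging Darcy-Weisbach: V = √(2·ΔP·D/(f·L·ρ)). With ε/D = 0.00014/0.0499 = 0.00281, iterate starting from f = 0.02:
  f = 0.02 → V = √(2·7.07e+04·0.0499/(0.02·1300·1090)) = 0.499 m/s; Re = ρVD/μ = 1.645e+04; f → 0.03176
  f = 0.03176 → V = 0.3959 m/s; Re = 1.305e+04; f → 0.03298
  f = 0.03298 → V = 0.3886 m/s; Re = 1.281e+04; f → 0.03309
Converged (Δf/f < 1%). With the final f = 0.03309: V = √(2·7.07e+04·0.0499/(0.03309·1300·1090)) = 0.3879 m/s.
Q = V·A = 0.3879·(π/4·0.0499²) = 0.0007587 m³/s = 45.5 L/min.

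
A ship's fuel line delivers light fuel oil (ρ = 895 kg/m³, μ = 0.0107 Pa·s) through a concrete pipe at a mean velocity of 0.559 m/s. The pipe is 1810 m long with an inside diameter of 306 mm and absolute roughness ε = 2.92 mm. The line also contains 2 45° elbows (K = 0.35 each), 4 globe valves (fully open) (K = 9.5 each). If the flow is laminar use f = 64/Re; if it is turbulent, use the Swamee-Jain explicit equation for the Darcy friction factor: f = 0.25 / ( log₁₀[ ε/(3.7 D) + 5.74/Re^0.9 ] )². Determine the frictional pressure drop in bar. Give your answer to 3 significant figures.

Reynolds number Re = ρVD/μ = 895 · 0.559 · 0.306 / 0.0107 = 1.431e+04.
Re > 4000 → turbulent. Relative roughness ε/D = 0.00292/0.306 = 0.00954. Swamee-Jain: f = 0.25/(log₁₀[0.00954/3.7 + 5.74/1.431e+04^0.9])² = 0.25/(log₁₀[0.00258 + 0.00104])² = 0.25/(-2.441)² = 0.04196.
Total minor-loss coefficient ΣK = 2·0.35 + 4·9.5 = 38.7.
ΔP = [f·L/D + ΣK]·(ρV²/2) = [0.04196·1810/0.306 + 38.7]·(895·0.559²/2) = [248.2 + 38.7]·139.8 = 4.012e+04 Pa.
ΔP = 4.012e+04 Pa = 0.401 bar.

ΔP ≈ 0.401 bar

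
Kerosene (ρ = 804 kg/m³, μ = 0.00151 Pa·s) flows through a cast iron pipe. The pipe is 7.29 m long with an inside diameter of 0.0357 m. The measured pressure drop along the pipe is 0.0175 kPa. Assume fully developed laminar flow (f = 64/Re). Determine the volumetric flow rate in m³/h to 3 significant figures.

Q ≈ 0.228 m³/h

For laminar flow, f = 64/Re with Re = ρVD/μ, so Darcy-Weisbach reduces to ΔP = 32μLV/D². Solving for V: V = ΔP·D²/(32μL) = 17.5·(0.0357)²/(32·0.00151·7.29) = 0.06332 m/s.
Check: Re = ρVD/μ = 804·0.06332·0.0357/0.00151 = 1204 < 2300, so the laminar assumption holds.
Q = V·A = 0.06332·(π/4·0.0357²) = 6.338e-05 m³/s = 0.228 m³/h.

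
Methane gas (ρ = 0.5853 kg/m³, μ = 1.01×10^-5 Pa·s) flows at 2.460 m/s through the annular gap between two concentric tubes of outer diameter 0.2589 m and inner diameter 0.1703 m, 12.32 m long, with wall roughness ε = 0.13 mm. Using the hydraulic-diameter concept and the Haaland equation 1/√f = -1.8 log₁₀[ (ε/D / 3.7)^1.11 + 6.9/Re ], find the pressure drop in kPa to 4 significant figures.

ΔP ≈ 0.007678 kPa

Hydraulic diameter D_h = 4A/P = D_o - D_i = 0.2589 - 0.1703 = 0.0886 m.
Re = ρVD_h/μ = 0.5853·2.46·0.0886/1.01e-05 = 1.263e+04.
ε/D_h = 0.00013/0.0886 = 0.00147; Haaland gives 1/√f = -1.8 log₁₀[0.000168+0.000546] = 5.664, so f = 0.03118.
ΔP = f(L/D_h)(ρV²/2) = 0.03118·12.32/0.0886·1.771 = 7.678 Pa.
ΔP = 0.007678 kPa.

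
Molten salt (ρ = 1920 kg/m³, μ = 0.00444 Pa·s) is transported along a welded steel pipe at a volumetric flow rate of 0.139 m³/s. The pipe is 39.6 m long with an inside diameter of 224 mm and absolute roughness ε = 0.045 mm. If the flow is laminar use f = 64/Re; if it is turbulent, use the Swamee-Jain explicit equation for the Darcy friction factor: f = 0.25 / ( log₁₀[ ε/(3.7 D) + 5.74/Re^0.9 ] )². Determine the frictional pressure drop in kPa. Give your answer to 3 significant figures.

Cross-sectional area A = πD²/4 = π(0.224)²/4 = 0.03941 m²; mean velocity V = Q/A = 0.139/0.03941 = 3.527 m/s.
Reynolds number Re = ρVD/μ = 1920 · 3.527 · 0.224 / 0.00444 = 3.417e+05.
Re > 4000 → turbulent. Relative roughness ε/D = 4.5e-05/0.224 = 0.000201. Swamee-Jain: f = 0.25/(log₁₀[0.000201/3.7 + 5.74/3.417e+05^0.9])² = 0.25/(log₁₀[5.43e-05 + 6.01e-05])² = 0.25/(-3.942)² = 0.01609.
Darcy-Weisbach: ΔP = f(L/D)(ρV²/2) = 0.01609·(39.6/0.224)·(1920·3.527²/2) = 0.01609·176.8·1.194e+04 = 3.397e+04 Pa.
ΔP = 3.397e+04 Pa = 34.0 kPa.

ΔP ≈ 34.0 kPa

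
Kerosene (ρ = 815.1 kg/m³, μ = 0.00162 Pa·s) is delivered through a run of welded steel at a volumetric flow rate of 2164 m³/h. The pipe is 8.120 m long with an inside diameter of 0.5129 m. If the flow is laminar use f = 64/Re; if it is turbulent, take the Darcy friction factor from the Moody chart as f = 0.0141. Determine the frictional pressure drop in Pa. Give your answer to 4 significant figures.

Q = 2164 m³/h = 2164/3600 = 0.6011 m³/s.
Cross-sectional area A = πD²/4 = π(0.5129)²/4 = 0.2066 m²; mean velocity V = Q/A = 0.6011/0.2066 = 2.909 m/s.
Reynolds number Re = ρVD/μ = 815.1 · 2.909 · 0.5129 / 0.00162 = 7.508e+05.
Re > 4000 → turbulent; use the Moody-chart value f = 0.0141.
Darcy-Weisbach: ΔP = f(L/D)(ρV²/2) = 0.0141·(8.12/0.5129)·(815.1·2.909²/2) = 0.0141·15.83·3450 = 770.1 Pa.

ΔP ≈ 770.1 Pa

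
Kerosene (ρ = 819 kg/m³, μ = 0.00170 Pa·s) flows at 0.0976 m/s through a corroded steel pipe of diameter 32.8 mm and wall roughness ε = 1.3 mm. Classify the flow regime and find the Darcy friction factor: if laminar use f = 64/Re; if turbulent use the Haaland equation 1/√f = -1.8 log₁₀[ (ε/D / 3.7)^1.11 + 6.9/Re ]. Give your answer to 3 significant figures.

f ≈ 0.0415

Re = ρVD/μ = 819·0.0976·0.0328/0.0017 = 1542.
Re < 2300 → laminar, so f = 64/Re = 0.0415 (roughness is irrelevant in laminar flow).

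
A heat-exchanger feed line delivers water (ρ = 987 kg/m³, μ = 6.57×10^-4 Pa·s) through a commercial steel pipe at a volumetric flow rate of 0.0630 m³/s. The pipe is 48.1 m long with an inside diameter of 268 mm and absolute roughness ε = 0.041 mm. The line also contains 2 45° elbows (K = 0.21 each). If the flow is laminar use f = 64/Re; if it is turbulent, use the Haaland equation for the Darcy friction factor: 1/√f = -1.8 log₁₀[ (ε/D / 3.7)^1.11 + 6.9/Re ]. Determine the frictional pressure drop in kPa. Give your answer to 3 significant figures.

ΔP ≈ 1.91 kPa

Cross-sectional area A = πD²/4 = π(0.268)²/4 = 0.05641 m²; mean velocity V = Q/A = 0.063/0.05641 = 1.117 m/s.
Reynolds number Re = ρVD/μ = 987 · 1.117 · 0.268 / 0.000657 = 4.496e+05.
Re > 4000 → turbulent. Relative roughness ε/D = 4.1e-05/0.268 = 0.000153. Haaland: 1/√f = -1.8 log₁₀[(0.000153/3.7)^1.11 + 6.9/4.496e+05] = -1.8 log₁₀[1.36e-05 + 1.53e-05] = 8.169, so f = 0.01499.
Total minor-loss coefficient ΣK = 2·0.21 = 0.42.
ΔP = [f·L/D + ΣK]·(ρV²/2) = [0.01499·48.1/0.268 + 0.42]·(987·1.117²/2) = [2.69 + 0.42]·615.5 = 1914 Pa.
ΔP = 1914 Pa = 1.91 kPa.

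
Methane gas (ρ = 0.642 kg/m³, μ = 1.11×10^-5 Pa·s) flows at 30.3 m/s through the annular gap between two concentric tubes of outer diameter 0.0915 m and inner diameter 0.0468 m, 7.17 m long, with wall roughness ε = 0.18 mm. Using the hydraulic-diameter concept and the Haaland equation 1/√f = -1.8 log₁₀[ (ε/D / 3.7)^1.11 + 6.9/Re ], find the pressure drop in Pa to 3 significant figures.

Hydraulic diameter D_h = 4A/P = D_o - D_i = 0.0915 - 0.0468 = 0.0447 m.
Re = ρVD_h/μ = 0.642·30.3·0.0447/1.11e-05 = 7.834e+04.
ε/D_h = 0.00018/0.0447 = 0.00403; Haaland gives 1/√f = -1.8 log₁₀[0.000514+8.81e-05] = 5.797, so f = 0.02976.
ΔP = f(L/D_h)(ρV²/2) = 0.02976·7.17/0.0447·294.7 = 1407 Pa.

ΔP ≈ 1410 Pa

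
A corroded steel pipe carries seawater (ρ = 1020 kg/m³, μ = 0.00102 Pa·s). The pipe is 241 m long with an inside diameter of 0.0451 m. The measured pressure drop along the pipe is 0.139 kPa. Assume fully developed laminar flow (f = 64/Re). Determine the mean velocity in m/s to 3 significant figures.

V ≈ 0.0359 m/s

For laminar flow, f = 64/Re with Re = ρVD/μ, so Darcy-Weisbach reduces to ΔP = 32μLV/D². Solving for V: V = ΔP·D²/(32μL) = 139·(0.0451)²/(32·0.00102·241) = 0.03594 m/s.
Check: Re = ρVD/μ = 1020·0.03594·0.0451/0.00102 = 1621 < 2300, so the laminar assumption holds.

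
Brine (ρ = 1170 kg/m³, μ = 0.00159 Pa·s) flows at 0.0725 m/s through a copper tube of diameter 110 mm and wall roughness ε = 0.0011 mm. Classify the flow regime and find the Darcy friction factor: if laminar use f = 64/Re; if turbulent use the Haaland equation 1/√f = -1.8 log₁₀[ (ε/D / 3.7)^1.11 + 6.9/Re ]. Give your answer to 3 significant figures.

f ≈ 0.0360

Re = ρVD/μ = 1170·0.0725·0.11/0.00159 = 5868.
Re > 4000 → turbulent. ε/D = 1.1e-06/0.11 = 1e-05; Haaland: 1/√f = -1.8 log₁₀[6.6e-07 + 0.00118] = 5.273, so f = 0.03597.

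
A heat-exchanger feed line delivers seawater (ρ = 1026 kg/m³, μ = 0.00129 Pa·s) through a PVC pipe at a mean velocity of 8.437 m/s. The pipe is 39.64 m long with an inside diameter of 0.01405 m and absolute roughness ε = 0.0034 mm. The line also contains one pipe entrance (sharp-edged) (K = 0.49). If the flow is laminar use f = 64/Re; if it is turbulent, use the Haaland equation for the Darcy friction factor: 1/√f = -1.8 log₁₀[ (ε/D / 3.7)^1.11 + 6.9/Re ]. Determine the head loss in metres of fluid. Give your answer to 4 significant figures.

h_f ≈ 197.4 m

Reynolds number Re = ρVD/μ = 1026 · 8.437 · 0.01405 / 0.00129 = 9.428e+04.
Re > 4000 → turbulent. Relative roughness ε/D = 3.4e-06/0.01405 = 0.000242. Haaland: 1/√f = -1.8 log₁₀[(0.000242/3.7)^1.11 + 6.9/9.428e+04] = -1.8 log₁₀[2.27e-05 + 7.32e-05] = 7.233, so f = 0.01911.
Total minor-loss coefficient ΣK = 1·0.49 = 0.49.
ΔP = [f·L/D + ΣK]·(ρV²/2) = [0.01911·39.64/0.01405 + 0.49]·(1026·8.437²/2) = [53.93 + 0.49]·3.652e+04 = 1.987e+06 Pa.
Head loss h_f = ΔP/(ρg) = 1.987e+06/(1026·9.81) = 197.4 m.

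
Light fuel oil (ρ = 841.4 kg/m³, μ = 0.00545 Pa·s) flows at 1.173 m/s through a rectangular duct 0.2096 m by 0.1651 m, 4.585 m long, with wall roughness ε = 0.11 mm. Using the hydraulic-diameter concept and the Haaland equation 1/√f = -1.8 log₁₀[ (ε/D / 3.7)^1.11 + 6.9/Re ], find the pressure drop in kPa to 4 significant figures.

ΔP ≈ 0.3476 kPa

Hydraulic diameter D_h = 4A/P = 4·(0.2096·0.1651)/(2·(0.2096+0.1651)) = 0.1384/0.7494 = 0.1847 m.
Re = ρVD_h/μ = 841.4·1.173·0.1847/0.00545 = 3.345e+04.
ε/D_h = 0.00011/0.1847 = 0.000596; Haaland gives 1/√f = -1.8 log₁₀[6.16e-05+0.000206] = 6.43, so f = 0.02419.
ΔP = f(L/D_h)(ρV²/2) = 0.02419·4.585/0.1847·578.9 = 347.6 Pa.
ΔP = 0.3476 kPa.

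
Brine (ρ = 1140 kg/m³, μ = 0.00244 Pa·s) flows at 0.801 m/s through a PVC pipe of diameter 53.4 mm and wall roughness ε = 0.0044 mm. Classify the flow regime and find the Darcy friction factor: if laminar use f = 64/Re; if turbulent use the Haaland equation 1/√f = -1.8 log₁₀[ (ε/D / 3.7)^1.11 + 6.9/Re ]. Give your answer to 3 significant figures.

Re = ρVD/μ = 1140·0.801·0.0534/0.00244 = 1.998e+04.
Re > 4000 → turbulent. ε/D = 4.4e-06/0.0534 = 8.24e-05; Haaland: 1/√f = -1.8 log₁₀[6.85e-06 + 0.000345] = 6.216, so f = 0.02588.

f ≈ 0.0259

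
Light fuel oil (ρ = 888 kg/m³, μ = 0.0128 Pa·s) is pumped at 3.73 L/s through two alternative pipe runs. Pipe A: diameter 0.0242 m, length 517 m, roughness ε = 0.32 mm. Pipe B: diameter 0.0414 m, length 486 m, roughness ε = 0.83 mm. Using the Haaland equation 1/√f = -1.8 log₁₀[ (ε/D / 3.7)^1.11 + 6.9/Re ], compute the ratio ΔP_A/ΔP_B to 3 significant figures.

Pipe A: V = Q/A = 0.00373/0.00046 = 8.109 m/s; Re = 1.361e+04; ε/D = 0.0132; Haaland → f = 0.04515; ΔP_A = f(L/D)(ρV²/2) = 2.817e+07 Pa.
Pipe B: V = Q/A = 0.00373/0.001346 = 2.771 m/s; Re = 7958; ε/D = 0.02; Haaland → f = 0.05328; ΔP_B = f(L/D)(ρV²/2) = 2.132e+06 Pa.
ΔP_A/ΔP_B = 2.817e+07/2.132e+06 = 13.2.

ΔP_A/ΔP_B ≈ 13.2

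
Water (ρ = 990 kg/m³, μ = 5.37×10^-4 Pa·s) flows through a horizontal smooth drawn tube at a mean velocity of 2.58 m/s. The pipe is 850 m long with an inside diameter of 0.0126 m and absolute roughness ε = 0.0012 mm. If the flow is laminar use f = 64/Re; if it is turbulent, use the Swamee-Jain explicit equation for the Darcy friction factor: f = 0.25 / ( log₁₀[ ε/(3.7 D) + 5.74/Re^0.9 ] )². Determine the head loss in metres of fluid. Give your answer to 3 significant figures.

Reynolds number Re = ρVD/μ = 990 · 2.58 · 0.0126 / 0.000537 = 5.993e+04.
Re > 4000 → turbulent. Relative roughness ε/D = 1.2e-06/0.0126 = 9.52e-05. Swamee-Jain: f = 0.25/(log₁₀[9.52e-05/3.7 + 5.74/5.993e+04^0.9])² = 0.25/(log₁₀[2.57e-05 + 0.000288])² = 0.25/(-3.504)² = 0.02036.
Darcy-Weisbach: ΔP = f(L/D)(ρV²/2) = 0.02036·(850/0.0126)·(990·2.58²/2) = 0.02036·6.746e+04·3295 = 4.527e+06 Pa.
Head loss h_f = ΔP/(ρg) = 4.527e+06/(990·9.81) = 466 m.

h_f ≈ 466 m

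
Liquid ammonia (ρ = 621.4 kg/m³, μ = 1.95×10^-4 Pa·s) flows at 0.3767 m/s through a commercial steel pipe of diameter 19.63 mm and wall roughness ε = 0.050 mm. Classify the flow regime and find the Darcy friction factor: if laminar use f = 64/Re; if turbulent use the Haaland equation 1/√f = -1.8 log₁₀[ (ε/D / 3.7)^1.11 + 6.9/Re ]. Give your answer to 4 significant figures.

f ≈ 0.02976

Re = ρVD/μ = 621.4·0.3767·0.01963/0.000195 = 2.356e+04.
Re > 4000 → turbulent. ε/D = 5e-05/0.01963 = 0.00255; Haaland: 1/√f = -1.8 log₁₀[0.000309 + 0.000293] = 5.797, so f = 0.02976.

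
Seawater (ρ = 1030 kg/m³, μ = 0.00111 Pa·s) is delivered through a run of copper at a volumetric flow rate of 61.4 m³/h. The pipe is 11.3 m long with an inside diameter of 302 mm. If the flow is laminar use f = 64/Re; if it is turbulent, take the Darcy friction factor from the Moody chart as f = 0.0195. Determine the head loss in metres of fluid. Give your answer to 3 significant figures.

Q = 61.4 m³/h = 61.4/3600 = 0.01706 m³/s.
Cross-sectional area A = πD²/4 = π(0.302)²/4 = 0.07163 m²; mean velocity V = Q/A = 0.01706/0.07163 = 0.2381 m/s.
Reynolds number Re = ρVD/μ = 1030 · 0.2381 · 0.302 / 0.00111 = 6.672e+04.
Re > 4000 → turbulent; use the Moody-chart value f = 0.0195.
Darcy-Weisbach: ΔP = f(L/D)(ρV²/2) = 0.0195·(11.3/0.302)·(1030·0.2381²/2) = 0.0195·37.42·29.2 = 21.3 Pa.
Head loss h_f = ΔP/(ρg) = 21.3/(1030·9.81) = 0.00211 m.

h_f ≈ 0.00211 m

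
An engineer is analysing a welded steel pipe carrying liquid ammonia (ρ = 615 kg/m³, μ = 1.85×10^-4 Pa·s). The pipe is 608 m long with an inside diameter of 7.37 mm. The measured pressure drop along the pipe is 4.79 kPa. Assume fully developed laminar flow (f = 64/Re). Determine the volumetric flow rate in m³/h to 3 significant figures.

Q ≈ 0.0111 m³/h

For laminar flow, f = 64/Re with Re = ρVD/μ, so Darcy-Weisbach reduces to ΔP = 32μLV/D². Solving for V: V = ΔP·D²/(32μL) = 4790·(0.00737)²/(32·0.000185·608) = 0.07228 m/s.
Check: Re = ρVD/μ = 615·0.07228·0.00737/0.000185 = 1771 < 2300, so the laminar assumption holds.
Q = V·A = 0.07228·(π/4·0.00737²) = 3.084e-06 m³/s = 0.0111 m³/h.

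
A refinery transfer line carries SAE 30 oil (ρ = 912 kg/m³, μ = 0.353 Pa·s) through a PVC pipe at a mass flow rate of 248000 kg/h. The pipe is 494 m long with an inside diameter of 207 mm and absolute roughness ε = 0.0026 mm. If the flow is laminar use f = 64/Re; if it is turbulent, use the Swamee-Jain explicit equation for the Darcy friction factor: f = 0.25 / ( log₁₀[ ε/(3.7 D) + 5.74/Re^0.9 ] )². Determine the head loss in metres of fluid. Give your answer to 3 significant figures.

ṁ = 248000 kg/h = 248000/3600 = 68.89 kg/s.
A = πD²/4 = π(0.207)²/4 = 0.03365 m²; mean velocity V = ṁ/(ρA) = 68.89/(912 · 0.03365) = 2.245 m/s.
Reynolds number Re = ρVD/μ = 912 · 2.245 · 0.207 / 0.353 = 1200.
Re < 2300 → laminar flow, so f = 64/Re = 64/1200 = 0.05332 (the turbulent correlation is not needed).
Darcy-Weisbach: ΔP = f(L/D)(ρV²/2) = 0.05332·(494/0.207)·(912·2.245²/2) = 0.05332·2386·2297 = 2.923e+05 Pa.
Head loss h_f = ΔP/(ρg) = 2.923e+05/(912·9.81) = 32.7 m.

h_f ≈ 32.7 m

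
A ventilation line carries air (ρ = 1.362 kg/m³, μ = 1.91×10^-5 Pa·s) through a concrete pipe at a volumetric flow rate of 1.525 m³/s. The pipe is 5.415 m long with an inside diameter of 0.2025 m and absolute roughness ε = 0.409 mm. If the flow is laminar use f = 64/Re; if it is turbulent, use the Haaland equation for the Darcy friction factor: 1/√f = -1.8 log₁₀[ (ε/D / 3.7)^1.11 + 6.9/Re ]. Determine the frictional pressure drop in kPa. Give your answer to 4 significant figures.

Cross-sectional area A = πD²/4 = π(0.2025)²/4 = 0.03221 m²; mean velocity V = Q/A = 1.525/0.03221 = 47.35 m/s.
Reynolds number Re = ρVD/μ = 1.362 · 47.35 · 0.2025 / 1.91e-05 = 6.838e+05.
Re > 4000 → turbulent. Relative roughness ε/D = 0.000409/0.2025 = 0.00202. Haaland: 1/√f = -1.8 log₁₀[(0.00202/3.7)^1.11 + 6.9/6.838e+05] = -1.8 log₁₀[0.000239 + 1.01e-05] = 6.487, so f = 0.02376.
Darcy-Weisbach: ΔP = f(L/D)(ρV²/2) = 0.02376·(5.415/0.2025)·(1.362·47.35²/2) = 0.02376·26.74·1527 = 970.3 Pa.
ΔP = 970.3 Pa = 0.9703 kPa.

ΔP ≈ 0.9703 kPa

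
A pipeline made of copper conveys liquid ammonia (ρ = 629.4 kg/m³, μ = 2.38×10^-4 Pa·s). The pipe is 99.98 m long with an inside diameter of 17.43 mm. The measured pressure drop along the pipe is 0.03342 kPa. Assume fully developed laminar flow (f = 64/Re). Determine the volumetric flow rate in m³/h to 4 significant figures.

For laminar flow, f = 64/Re with Re = ρVD/μ, so Darcy-Weisbach reduces to ΔP = 32μLV/D². Solving for V: V = ΔP·D²/(32μL) = 33.42·(0.01743)²/(32·0.000238·99.98) = 0.01333 m/s.
Check: Re = ρVD/μ = 629.4·0.01333·0.01743/0.000238 = 614.6 < 2300, so the laminar assumption holds.
Q = V·A = 0.01333·(π/4·0.01743²) = 3.182e-06 m³/s = 0.01145 m³/h.

Q ≈ 0.01145 m³/h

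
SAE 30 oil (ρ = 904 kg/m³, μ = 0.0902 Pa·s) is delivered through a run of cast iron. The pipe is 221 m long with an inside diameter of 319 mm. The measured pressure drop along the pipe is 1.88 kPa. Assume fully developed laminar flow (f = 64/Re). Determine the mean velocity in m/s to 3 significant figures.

V ≈ 0.300 m/s

For laminar flow, f = 64/Re with Re = ρVD/μ, so Darcy-Weisbach reduces to ΔP = 32μLV/D². Solving for V: V = ΔP·D²/(32μL) = 1880·(0.319)²/(32·0.0902·221) = 0.2999 m/s.
Check: Re = ρVD/μ = 904·0.2999·0.319/0.0902 = 958.8 < 2300, so the laminar assumption holds.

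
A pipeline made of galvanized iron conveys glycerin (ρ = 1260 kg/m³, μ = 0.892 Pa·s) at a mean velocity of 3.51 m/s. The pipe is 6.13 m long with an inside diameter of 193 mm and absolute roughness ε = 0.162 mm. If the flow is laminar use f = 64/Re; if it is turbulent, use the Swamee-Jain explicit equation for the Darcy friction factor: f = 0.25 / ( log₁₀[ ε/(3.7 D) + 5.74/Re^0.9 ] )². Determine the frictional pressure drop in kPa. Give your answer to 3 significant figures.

ΔP ≈ 16.5 kPa

Reynolds number Re = ρVD/μ = 1260 · 3.51 · 0.193 / 0.892 = 956.9.
Re < 2300 → laminar flow, so f = 64/Re = 64/956.9 = 0.06688 (the turbulent correlation is not needed).
Darcy-Weisbach: ΔP = f(L/D)(ρV²/2) = 0.06688·(6.13/0.193)·(1260·3.51²/2) = 0.06688·31.76·7762 = 1.649e+04 Pa.
ΔP = 1.649e+04 Pa = 16.5 kPa.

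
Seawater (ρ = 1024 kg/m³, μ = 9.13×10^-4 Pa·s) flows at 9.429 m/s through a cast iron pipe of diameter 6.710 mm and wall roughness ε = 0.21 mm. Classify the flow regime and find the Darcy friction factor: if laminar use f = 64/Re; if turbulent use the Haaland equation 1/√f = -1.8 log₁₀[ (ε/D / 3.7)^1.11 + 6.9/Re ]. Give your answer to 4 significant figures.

f ≈ 0.05873

Re = ρVD/μ = 1024·9.429·0.00671/0.000913 = 7.096e+04.
Re > 4000 → turbulent. ε/D = 0.00021/0.00671 = 0.0313; Haaland: 1/√f = -1.8 log₁₀[0.005 + 9.72e-05] = 4.126, so f = 0.05873.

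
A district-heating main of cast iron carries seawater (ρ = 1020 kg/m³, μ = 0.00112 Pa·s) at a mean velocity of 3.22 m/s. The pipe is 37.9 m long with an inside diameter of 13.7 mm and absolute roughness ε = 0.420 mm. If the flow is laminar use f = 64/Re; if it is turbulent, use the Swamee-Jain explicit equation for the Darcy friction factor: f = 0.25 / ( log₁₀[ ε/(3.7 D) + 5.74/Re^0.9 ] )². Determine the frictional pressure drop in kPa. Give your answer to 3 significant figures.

ΔP ≈ 861 kPa

Reynolds number Re = ρVD/μ = 1020 · 3.22 · 0.0137 / 0.00112 = 4.018e+04.
Re > 4000 → turbulent. Relative roughness ε/D = 0.00042/0.0137 = 0.0307. Swamee-Jain: f = 0.25/(log₁₀[0.0307/3.7 + 5.74/4.018e+04^0.9])² = 0.25/(log₁₀[0.00829 + 0.000412])² = 0.25/(-2.061)² = 0.05888.
Darcy-Weisbach: ΔP = f(L/D)(ρV²/2) = 0.05888·(37.9/0.0137)·(1020·3.22²/2) = 0.05888·2766·5288 = 8.613e+05 Pa.
ΔP = 8.613e+05 Pa = 861 kPa.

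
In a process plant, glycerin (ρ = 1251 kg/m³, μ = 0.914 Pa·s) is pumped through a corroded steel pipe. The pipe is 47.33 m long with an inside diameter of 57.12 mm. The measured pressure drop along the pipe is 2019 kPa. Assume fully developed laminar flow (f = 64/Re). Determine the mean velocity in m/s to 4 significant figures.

For laminar flow, f = 64/Re with Re = ρVD/μ, so Darcy-Weisbach reduces to ΔP = 32μLV/D². Solving for V: V = ΔP·D²/(32μL) = 2.019e+06·(0.05712)²/(32·0.914·47.33) = 4.759 m/s.
Check: Re = ρVD/μ = 1251·4.759·0.05712/0.914 = 372 < 2300, so the laminar assumption holds.

V ≈ 4.759 m/s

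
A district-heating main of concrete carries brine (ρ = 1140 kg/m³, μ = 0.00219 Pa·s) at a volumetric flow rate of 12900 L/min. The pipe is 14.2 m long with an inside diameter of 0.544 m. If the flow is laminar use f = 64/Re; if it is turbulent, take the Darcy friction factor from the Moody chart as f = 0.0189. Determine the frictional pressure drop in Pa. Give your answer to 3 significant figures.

ΔP ≈ 241 Pa

Q = 12900 L/min = 12900/60000 = 0.215 m³/s.
Cross-sectional area A = πD²/4 = π(0.544)²/4 = 0.2324 m²; mean velocity V = Q/A = 0.215/0.2324 = 0.925 m/s.
Reynolds number Re = ρVD/μ = 1140 · 0.925 · 0.544 / 0.00219 = 2.619e+05.
Re > 4000 → turbulent; use the Moody-chart value f = 0.0189.
Darcy-Weisbach: ΔP = f(L/D)(ρV²/2) = 0.0189·(14.2/0.544)·(1140·0.925²/2) = 0.0189·26.1·487.7 = 240.6 Pa.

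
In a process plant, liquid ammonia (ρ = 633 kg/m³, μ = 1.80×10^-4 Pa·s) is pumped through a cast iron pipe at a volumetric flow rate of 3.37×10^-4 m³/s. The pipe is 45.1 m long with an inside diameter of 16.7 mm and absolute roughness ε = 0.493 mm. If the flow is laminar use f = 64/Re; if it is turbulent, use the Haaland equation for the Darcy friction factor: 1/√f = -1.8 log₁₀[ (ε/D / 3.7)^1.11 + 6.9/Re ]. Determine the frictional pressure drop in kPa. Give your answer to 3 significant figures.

ΔP ≈ 116 kPa

Cross-sectional area A = πD²/4 = π(0.0167)²/4 = 0.000219 m²; mean velocity V = Q/A = 0.000337/0.000219 = 1.539 m/s.
Reynolds number Re = ρVD/μ = 633 · 1.539 · 0.0167 / 0.00018 = 9.036e+04.
Re > 4000 → turbulent. Relative roughness ε/D = 0.000493/0.0167 = 0.0295. Haaland: 1/√f = -1.8 log₁₀[(0.0295/3.7)^1.11 + 6.9/9.036e+04] = -1.8 log₁₀[0.00469 + 7.64e-05] = 4.179, so f = 0.05725.
Darcy-Weisbach: ΔP = f(L/D)(ρV²/2) = 0.05725·(45.1/0.0167)·(633·1.539²/2) = 0.05725·2701·749.2 = 1.158e+05 Pa.
ΔP = 1.158e+05 Pa = 116 kPa.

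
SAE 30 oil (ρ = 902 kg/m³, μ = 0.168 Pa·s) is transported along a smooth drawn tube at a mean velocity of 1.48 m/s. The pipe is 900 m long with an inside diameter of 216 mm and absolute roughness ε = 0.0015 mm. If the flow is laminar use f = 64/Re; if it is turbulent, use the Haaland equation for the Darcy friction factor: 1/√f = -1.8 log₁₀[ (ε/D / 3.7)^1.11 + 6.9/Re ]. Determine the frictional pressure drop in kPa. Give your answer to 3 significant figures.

Reynolds number Re = ρVD/μ = 902 · 1.48 · 0.216 / 0.168 = 1716.
Re < 2300 → laminar flow, so f = 64/Re = 64/1716 = 0.03729 (the turbulent correlation is not needed).
Darcy-Weisbach: ΔP = f(L/D)(ρV²/2) = 0.03729·(900/0.216)·(902·1.48²/2) = 0.03729·4167·987.9 = 1.535e+05 Pa.
ΔP = 1.535e+05 Pa = 153 kPa.

ΔP ≈ 153 kPa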